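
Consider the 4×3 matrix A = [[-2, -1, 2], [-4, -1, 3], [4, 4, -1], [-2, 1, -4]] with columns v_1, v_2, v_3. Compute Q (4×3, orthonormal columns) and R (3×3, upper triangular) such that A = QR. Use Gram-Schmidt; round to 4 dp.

Q = [[-0.3162, 0.0000, 0.3058], [-0.6325, 0.3333, 0.5631], [0.6325, 0.6667, 0.3835], [-0.3162, 0.6667, -0.6651]], R = [[6.3246, 3.1623, -1.8974], [0.0000, 3.0000, -2.3333], [0.0000, 0.0000, 4.5777]]

e_1 = v_1/‖v_1‖ = (-2, -4, 4, -2)/6.3246 = (-0.3162, -0.6325, 0.6325, -0.3162).
r_{12} = e_1·v_2 = 3.1623.
u_2 = v_2 − 3.1623·e_1 = (0.0000, 1.0000, 2.0000, 2.0000).
‖u_2‖ = 3.0000, so e_2 = (0.0000, 0.3333, 0.6667, 0.6667).
r_{13} = e_1·v_3 = -1.8974; r_{23} = e_2·v_3 = -2.3333.
u_3 = v_3 + 1.8974·e_1 + 2.3333·e_2 = (1.4000, 2.5778, 1.7556, -3.0444).
‖u_3‖ = 4.5777, so e_3 = (0.3058, 0.5631, 0.3835, -0.6651).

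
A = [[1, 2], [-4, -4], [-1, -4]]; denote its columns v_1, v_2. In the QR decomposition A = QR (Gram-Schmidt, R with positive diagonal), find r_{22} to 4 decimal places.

v_1 = (1, -4, -1); ‖v_1‖ = 4.2426, so e_1 = (0.2357, -0.9428, -0.2357).
e_1·v_2 = 0.2357·2 + (-0.9428)·(-4) + (-0.2357)·(-4) = 5.1854.
u_2 = v_2 − 5.1854·e_1 = (0.7778, 0.8889, -2.7778).
r_{22} = ‖u_2‖ = 3.0185.

r_{22} = 3.0185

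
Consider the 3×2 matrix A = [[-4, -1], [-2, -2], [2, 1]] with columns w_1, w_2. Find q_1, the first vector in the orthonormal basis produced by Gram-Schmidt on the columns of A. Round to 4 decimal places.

q_1 = w_1/‖w_1‖ = (-4, -2, 2)/4.8990 = (-0.8165, -0.4082, 0.4082).

q_1 = (-0.8165, -0.4082, 0.4082)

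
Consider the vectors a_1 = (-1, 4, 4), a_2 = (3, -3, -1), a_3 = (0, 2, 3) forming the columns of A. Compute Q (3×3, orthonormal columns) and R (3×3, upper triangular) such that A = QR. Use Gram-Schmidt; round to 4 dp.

Q = [[-0.1741, 0.8539, -0.4905], [0.6963, -0.2455, -0.6745], [0.6963, 0.4590, 0.5518]], R = [[5.7446, -3.3075, 3.4816], [0.0000, 2.8391, 0.8859], [0.0000, 0.0000, 0.3066]]

a_1 = (-1, 4, 4); ‖a_1‖ = 5.7446, so q_1 = (-0.1741, 0.6963, 0.6963).
q_1·a_2 = (-0.1741)·3 + 0.6963·(-3) + 0.6963·(-1) = -3.3075.
u_2 = a_2 + 3.3075·q_1 = (2.4242, -0.6970, 1.3030).
‖u_2‖ = 2.8391, so q_2 = (0.8539, -0.2455, 0.4590).
q_1·a_3 = (-0.1741)·0 + 0.6963·2 + 0.6963·3 = 3.4816; q_2·a_3 = 0.8539·0 + (-0.2455)·2 + 0.4590·3 = 0.8859.
u_3 = a_3 − 3.4816·q_1 − 0.8859·q_2 = (-0.1504, -0.2068, 0.1692).
‖u_3‖ = 0.3066, so q_3 = (-0.4905, -0.6745, 0.5518).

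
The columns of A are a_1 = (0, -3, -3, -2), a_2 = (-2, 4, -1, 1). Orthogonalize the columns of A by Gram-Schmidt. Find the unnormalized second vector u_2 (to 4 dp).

e_1 = a_1/‖a_1‖ = (0, -3, -3, -2)/4.6904 = (0.0000, -0.6396, -0.6396, -0.4264).
r_{12} = e_1·a_2 = -2.3452.
u_2 = a_2 + 2.3452·e_1 = (-2.0000, 2.5000, -2.5000, 0.0000).

u_2 = (-2.0000, 2.5000, -2.5000, 0.0000)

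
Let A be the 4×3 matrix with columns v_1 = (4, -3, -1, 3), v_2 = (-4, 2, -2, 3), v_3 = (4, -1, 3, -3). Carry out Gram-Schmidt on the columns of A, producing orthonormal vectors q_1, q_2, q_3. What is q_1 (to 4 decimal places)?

q_1 = (0.6761, -0.5071, -0.1690, 0.5071)

v_1 = (4, -3, -1, 3); ‖v_1‖ = 5.9161, so q_1 = (0.6761, -0.5071, -0.1690, 0.5071).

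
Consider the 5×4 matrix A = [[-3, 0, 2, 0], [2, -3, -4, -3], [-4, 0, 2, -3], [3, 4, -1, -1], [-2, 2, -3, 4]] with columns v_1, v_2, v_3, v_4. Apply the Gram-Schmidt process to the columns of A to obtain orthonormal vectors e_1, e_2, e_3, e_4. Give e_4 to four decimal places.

e_4 = (-0.0412, -0.4557, -0.6954, -0.4801, 0.2766)

v_1 = (-3, 2, -4, 3, -2); ‖v_1‖ = 6.4807, so e_1 = (-0.4629, 0.3086, -0.6172, 0.4629, -0.3086).
e_1·v_2 = (-0.4629)·0 + 0.3086·(-3) + (-0.6172)·0 + 0.4629·4 + (-0.3086)·2 = 0.3086.
u_2 = v_2 − 0.3086·e_1 = (0.1429, -3.0952, 0.1905, 3.8571, 2.0952).
‖u_2‖ = 5.3763, so e_2 = (0.0266, -0.5757, 0.0354, 0.7174, 0.3897).
e_1·v_3 = (-0.4629)·2 + 0.3086·(-4) + (-0.6172)·2 + 0.4629·(-1) + (-0.3086)·(-3) = -2.9318; e_2·v_3 = 0.0266·2 + (-0.5757)·(-4) + 0.0354·2 + 0.7174·(-1) + 0.3897·(-3) = 0.5403.
u_3 = v_3 + 2.9318·e_1 − 0.5403·e_2 = (0.6285, -2.7842, 0.1713, -0.0305, -4.1153).
‖u_3‖ = 5.0113, so e_3 = (0.1254, -0.5556, 0.0342, -0.0061, -0.8212).
e_1·v_4 = (-0.4629)·0 + 0.3086·(-3) + (-0.6172)·(-3) + 0.4629·(-1) + (-0.3086)·4 = -0.7715; e_2·v_4 = 0.0266·0 + (-0.5757)·(-3) + 0.0354·(-3) + 0.7174·(-1) + 0.3897·4 = 2.4623; e_3·v_4 = 0.1254·0 + (-0.5556)·(-3) + 0.0342·(-3) + (-0.0061)·(-1) + (-0.8212)·4 = -1.7146.
u_4 = v_4 + 0.7715·e_1 − 2.4623·e_2 + 1.7146·e_3 = (-0.2075, -2.2969, -3.5048, -2.4198, 1.3943).
‖u_4‖ = 5.0400, so e_4 = (-0.0412, -0.4557, -0.6954, -0.4801, 0.2766).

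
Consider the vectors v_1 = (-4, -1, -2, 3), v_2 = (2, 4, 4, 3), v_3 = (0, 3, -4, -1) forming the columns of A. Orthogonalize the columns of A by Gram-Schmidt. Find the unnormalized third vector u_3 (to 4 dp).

u_3 = (0.3483, 3.6225, -3.3670, -0.5728)

q_1 = v_1/‖v_1‖ = (-4, -1, -2, 3)/5.4772 = (-0.7303, -0.1826, -0.3651, 0.5477).
r_{12} = q_1·v_2 = -2.0083.
u_2 = v_2 + 2.0083·q_1 = (0.5333, 3.6333, 3.2667, 4.1000).
‖u_2‖ = 6.4005, so q_2 = (0.0833, 0.5677, 0.5104, 0.6406).
r_{13} = q_1·v_3 = 0.3651; r_{23} = q_2·v_3 = -0.9791.
u_3 = v_3 − 0.3651·q_1 + 0.9791·q_2 = (0.3483, 3.6225, -3.3670, -0.5728).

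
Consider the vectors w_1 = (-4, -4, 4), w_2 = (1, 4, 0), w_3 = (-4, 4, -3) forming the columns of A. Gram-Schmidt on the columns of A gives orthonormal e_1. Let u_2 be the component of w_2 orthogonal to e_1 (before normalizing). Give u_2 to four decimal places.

e_1 = w_1/‖w_1‖ = (-4, -4, 4)/6.9282 = (-0.5774, -0.5774, 0.5774).
r_{12} = e_1·w_2 = -2.8868.
u_2 = w_2 + 2.8868·e_1 = (-0.6667, 2.3333, 1.6667).

u_2 = (-0.6667, 2.3333, 1.6667)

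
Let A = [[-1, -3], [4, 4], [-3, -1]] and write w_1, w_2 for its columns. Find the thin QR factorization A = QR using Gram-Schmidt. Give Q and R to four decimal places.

Q = [[-0.1961, -0.7926], [0.7845, 0.2265], [-0.5883, 0.5661]], R = [[5.0990, 4.3146], [0.0000, 2.7175]]

q_1 = w_1/‖w_1‖ = (-1, 4, -3)/5.0990 = (-0.1961, 0.7845, -0.5883).
r_{12} = q_1·w_2 = 4.3146.
u_2 = w_2 − 4.3146·q_1 = (-2.1538, 0.6154, 1.5385).
‖u_2‖ = 2.7175, so q_2 = (-0.7926, 0.2265, 0.5661).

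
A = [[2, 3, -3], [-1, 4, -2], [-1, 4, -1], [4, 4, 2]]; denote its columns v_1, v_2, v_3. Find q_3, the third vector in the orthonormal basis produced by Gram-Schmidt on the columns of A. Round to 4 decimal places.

v_1 = (2, -1, -1, 4); ‖v_1‖ = 4.6904, so q_1 = (0.4264, -0.2132, -0.2132, 0.8528).
q_1·v_2 = 0.4264·3 + (-0.2132)·4 + (-0.2132)·4 + 0.8528·4 = 2.9848.
u_2 = v_2 − 2.9848·q_1 = (1.7273, 4.6364, 4.6364, 1.4545).
‖u_2‖ = 6.9348, so q_2 = (0.2491, 0.6686, 0.6686, 0.2097).
q_1·v_3 = 0.4264·(-3) + (-0.2132)·(-2) + (-0.2132)·(-1) + 0.8528·2 = 1.0660; q_2·v_3 = 0.2491·(-3) + 0.6686·(-2) + 0.6686·(-1) + 0.2097·2 = -2.3334.
u_3 = v_3 − 1.0660·q_1 + 2.3334·q_2 = (-2.8733, -0.2127, 0.7873, 1.5803).
‖u_3‖ = 3.3792, so q_3 = (-0.8503, -0.0629, 0.2330, 0.4677).

q_3 = (-0.8503, -0.0629, 0.2330, 0.4677)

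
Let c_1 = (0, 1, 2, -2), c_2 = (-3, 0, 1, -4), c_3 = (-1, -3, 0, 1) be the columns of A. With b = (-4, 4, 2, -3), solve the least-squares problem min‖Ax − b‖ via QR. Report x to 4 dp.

c_1 = (0, 1, 2, -2); ‖c_1‖ = 3.0000, so q_1 = (0.0000, 0.3333, 0.6667, -0.6667).
q_1·c_2 = 0.0000·(-3) + 0.3333·0 + 0.6667·1 + (-0.6667)·(-4) = 3.3333.
u_2 = c_2 − 3.3333·q_1 = (-3.0000, -1.1111, -1.2222, -1.7778).
‖u_2‖ = 3.8586, so q_2 = (-0.7775, -0.2880, -0.3168, -0.4607).
q_1·c_3 = 0.0000·(-1) + 0.3333·(-3) + 0.6667·0 + (-0.6667)·1 = -1.6667; q_2·c_3 = (-0.7775)·(-1) + (-0.2880)·(-3) + (-0.3168)·0 + (-0.4607)·1 = 1.1806.
u_3 = c_3 + 1.6667·q_1 − 1.1806·q_2 = (-0.0821, -2.1045, 1.4851, 0.4328).
‖u_3‖ = 2.6131, so q_3 = (-0.0314, -0.8054, 0.5683, 0.1656).
Qᵀb = (4.6667, 2.7068, -2.4560).
Back-substitute: x_3 = -2.4560/2.6131 = -0.9399.
x_2 = (2.7068 − 1.1806·(-0.9399))/3.8586 = 0.9891.
x_1 = (4.6667 − 3.3333·0.9891 + 1.6667·(-0.9399))/3.0000 = -0.0656.

x = (-0.0656, 0.9891, -0.9399)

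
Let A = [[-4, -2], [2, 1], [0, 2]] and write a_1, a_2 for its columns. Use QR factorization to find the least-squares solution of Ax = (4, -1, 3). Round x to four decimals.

a_1 = (-4, 2, 0); ‖a_1‖ = 4.4721, so q_1 = (-0.8944, 0.4472, 0.0000).
q_1·a_2 = (-0.8944)·(-2) + 0.4472·1 + 0.0000·2 = 2.2361.
u_2 = a_2 − 2.2361·q_1 = (0.0000, 0.0000, 2.0000).
‖u_2‖ = 2.0000, so q_2 = (0.0000, 0.0000, 1.0000).
Qᵀb = (-4.0249, 3.0000).
Back-substitute: x_2 = 3.0000/2.0000 = 1.5000.
x_1 = (-4.0249 − 2.2361·1.5000)/4.4721 = -1.6500.

x = (-1.6500, 1.5000)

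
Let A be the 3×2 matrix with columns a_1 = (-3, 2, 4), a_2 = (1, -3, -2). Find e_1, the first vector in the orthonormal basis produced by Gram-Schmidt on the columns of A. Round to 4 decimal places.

e_1 = (-0.5571, 0.3714, 0.7428)

a_1 = (-3, 2, 4); ‖a_1‖ = 5.3852, so e_1 = (-0.5571, 0.3714, 0.7428).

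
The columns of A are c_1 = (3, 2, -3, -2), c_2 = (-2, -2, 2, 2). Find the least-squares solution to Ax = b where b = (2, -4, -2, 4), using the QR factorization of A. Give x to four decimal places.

x = (6.0000, 8.0000)

e_1 = c_1/‖c_1‖ = (3, 2, -3, -2)/5.0990 = (0.5883, 0.3922, -0.5883, -0.3922).
r_{12} = e_1·c_2 = -3.9223.
u_2 = c_2 + 3.9223·e_1 = (0.3077, -0.4615, -0.3077, 0.4615).
‖u_2‖ = 0.7845, so e_2 = (0.3922, -0.5883, -0.3922, 0.5883).
Qᵀb = (-0.7845, 6.2757).
Back-substitute: x_2 = 6.2757/0.7845 = 8.0000.
x_1 = (-0.7845 + 3.9223·8.0000)/5.0990 = 6.0000.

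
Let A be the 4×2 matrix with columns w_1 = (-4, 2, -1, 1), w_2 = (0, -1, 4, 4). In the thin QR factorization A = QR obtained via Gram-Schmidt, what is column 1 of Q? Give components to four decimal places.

q_1 = w_1/‖w_1‖ = (-4, 2, -1, 1)/4.6904 = (-0.8528, 0.4264, -0.2132, 0.2132).

q_1 = (-0.8528, 0.4264, -0.2132, 0.2132)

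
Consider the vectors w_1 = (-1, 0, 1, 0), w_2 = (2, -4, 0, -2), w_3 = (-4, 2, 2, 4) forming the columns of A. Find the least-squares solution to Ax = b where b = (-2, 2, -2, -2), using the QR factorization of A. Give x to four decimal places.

w_1 = (-1, 0, 1, 0); ‖w_1‖ = 1.4142, so q_1 = (-0.7071, 0.0000, 0.7071, 0.0000).
q_1·w_2 = (-0.7071)·2 + 0.0000·(-4) + 0.7071·0 + 0.0000·(-2) = -1.4142.
u_2 = w_2 + 1.4142·q_1 = (1.0000, -4.0000, 1.0000, -2.0000).
‖u_2‖ = 4.6904, so q_2 = (0.2132, -0.8528, 0.2132, -0.4264).
q_1·w_3 = (-0.7071)·(-4) + 0.0000·2 + 0.7071·2 + 0.0000·4 = 4.2426; q_2·w_3 = 0.2132·(-4) + (-0.8528)·2 + 0.2132·2 + (-0.4264)·4 = -3.8376.
u_3 = w_3 − 4.2426·q_1 + 3.8376·q_2 = (-0.1818, -1.2727, -0.1818, 2.3636).
‖u_3‖ = 2.6968, so q_3 = (-0.0674, -0.4719, -0.0674, 0.8765).
Qᵀb = (0.0000, -1.7056, -2.4271).
Back-substitute: x_3 = -2.4271/2.6968 = -0.9000.
x_2 = (-1.7056 + 3.8376·(-0.9000))/4.6904 = -1.1000.
x_1 = (0.0000 + 1.4142·(-1.1000) − 4.2426·(-0.9000))/1.4142 = 1.6000.

x = (1.6000, -1.1000, -0.9000)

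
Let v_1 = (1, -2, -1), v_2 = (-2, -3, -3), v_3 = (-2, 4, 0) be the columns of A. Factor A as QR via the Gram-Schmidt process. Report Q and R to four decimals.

v_1 = (1, -2, -1); ‖v_1‖ = 2.4495, so e_1 = (0.4082, -0.8165, -0.4082).
e_1·v_2 = 0.4082·(-2) + (-0.8165)·(-3) + (-0.4082)·(-3) = 2.8577.
u_2 = v_2 − 2.8577·e_1 = (-3.1667, -0.6667, -1.8333).
‖u_2‖ = 3.7193, so e_2 = (-0.8514, -0.1792, -0.4929).
e_1·v_3 = 0.4082·(-2) + (-0.8165)·4 + (-0.4082)·0 = -4.0825; e_2·v_3 = (-0.8514)·(-2) + (-0.1792)·4 + (-0.4929)·0 = 0.9858.
u_3 = v_3 + 4.0825·e_1 − 0.9858·e_2 = (0.5060, 0.8434, -1.1807).
‖u_3‖ = 1.5367, so e_3 = (0.3293, 0.5488, -0.7683).

Q = [[0.4082, -0.8514, 0.3293], [-0.8165, -0.1792, 0.5488], [-0.4082, -0.4929, -0.7683]], R = [[2.4495, 2.8577, -4.0825], [0.0000, 3.7193, 0.9858], [0.0000, 0.0000, 1.5367]]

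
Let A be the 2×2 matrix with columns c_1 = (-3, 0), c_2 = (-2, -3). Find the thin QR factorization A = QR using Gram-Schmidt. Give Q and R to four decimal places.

c_1 = (-3, 0); ‖c_1‖ = 3.0000, so e_1 = (-1.0000, 0.0000).
e_1·c_2 = (-1.0000)·(-2) + 0.0000·(-3) = 2.0000.
u_2 = c_2 − 2.0000·e_1 = (0.0000, -3.0000).
‖u_2‖ = 3.0000, so e_2 = (0.0000, -1.0000).

Q = [[-1.0000, 0.0000], [0.0000, -1.0000]], R = [[3.0000, 2.0000], [0.0000, 3.0000]]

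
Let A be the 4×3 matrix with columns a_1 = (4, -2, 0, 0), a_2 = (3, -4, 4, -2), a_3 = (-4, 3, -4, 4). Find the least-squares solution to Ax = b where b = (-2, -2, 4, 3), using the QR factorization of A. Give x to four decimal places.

e_1 = a_1/‖a_1‖ = (4, -2, 0, 0)/4.4721 = (0.8944, -0.4472, 0.0000, 0.0000).
r_{12} = e_1·a_2 = 4.4721.
u_2 = a_2 − 4.4721·e_1 = (-1.0000, -2.0000, 4.0000, -2.0000).
‖u_2‖ = 5.0000, so e_2 = (-0.2000, -0.4000, 0.8000, -0.4000).
r_{13} = e_1·a_3 = -4.9193; r_{23} = e_2·a_3 = -5.2000.
u_3 = a_3 + 4.9193·e_1 + 5.2000·e_2 = (-0.6400, -1.2800, 0.1600, 1.9200).
‖u_3‖ = 2.4000, so e_3 = (-0.2667, -0.5333, 0.0667, 0.8000).
Qᵀb = (-0.8944, 3.2000, 4.2667).
Back-substitute: x_3 = 4.2667/2.4000 = 1.7778.
x_2 = (3.2000 + 5.2000·1.7778)/5.0000 = 2.4889.
x_1 = (-0.8944 − 4.4721·2.4889 + 4.9193·1.7778)/4.4721 = -0.7333.

x = (-0.7333, 2.4889, 1.7778)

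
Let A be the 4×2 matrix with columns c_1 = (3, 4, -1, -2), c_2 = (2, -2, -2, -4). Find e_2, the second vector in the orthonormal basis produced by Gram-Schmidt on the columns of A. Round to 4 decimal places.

e_2 = (0.2359, -0.6030, -0.3408, -0.6816)

e_1 = c_1/‖c_1‖ = (3, 4, -1, -2)/5.4772 = (0.5477, 0.7303, -0.1826, -0.3651).
r_{12} = e_1·c_2 = 1.4606.
u_2 = c_2 − 1.4606·e_1 = (1.2000, -3.0667, -1.7333, -3.4667).
‖u_2‖ = 5.0859, so e_2 = (0.2359, -0.6030, -0.3408, -0.6816).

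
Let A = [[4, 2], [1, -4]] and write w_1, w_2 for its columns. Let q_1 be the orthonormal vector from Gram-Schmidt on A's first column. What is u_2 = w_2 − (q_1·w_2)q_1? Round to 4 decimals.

u_2 = (1.0588, -4.2353)

w_1 = (4, 1); ‖w_1‖ = 4.1231, so q_1 = (0.9701, 0.2425).
q_1·w_2 = 0.9701·2 + 0.2425·(-4) = 0.9701.
u_2 = w_2 − 0.9701·q_1 = (1.0588, -4.2353).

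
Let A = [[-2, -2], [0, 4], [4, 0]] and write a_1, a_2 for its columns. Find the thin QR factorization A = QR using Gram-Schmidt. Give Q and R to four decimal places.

Q = [[-0.4472, -0.3651], [0.0000, 0.9129], [0.8944, -0.1826]], R = [[4.4721, 0.8944], [0.0000, 4.3818]]

a_1 = (-2, 0, 4); ‖a_1‖ = 4.4721, so e_1 = (-0.4472, 0.0000, 0.8944).
e_1·a_2 = (-0.4472)·(-2) + 0.0000·4 + 0.8944·0 = 0.8944.
u_2 = a_2 − 0.8944·e_1 = (-1.6000, 4.0000, -0.8000).
‖u_2‖ = 4.3818, so e_2 = (-0.3651, 0.9129, -0.1826).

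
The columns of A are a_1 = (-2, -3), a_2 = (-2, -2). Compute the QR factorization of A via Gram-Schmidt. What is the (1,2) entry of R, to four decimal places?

e_1 = a_1/‖a_1‖ = (-2, -3)/3.6056 = (-0.5547, -0.8321).
r_{12} = e_1·a_2 = 2.7735.

r_{12} = 2.7735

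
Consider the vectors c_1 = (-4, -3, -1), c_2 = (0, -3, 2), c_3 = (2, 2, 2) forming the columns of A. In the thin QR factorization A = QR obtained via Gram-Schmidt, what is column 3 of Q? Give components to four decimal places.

q_3 = (-0.5294, 0.4706, 0.7059)

c_1 = (-4, -3, -1); ‖c_1‖ = 5.0990, so q_1 = (-0.7845, -0.5883, -0.1961).
q_1·c_2 = (-0.7845)·0 + (-0.5883)·(-3) + (-0.1961)·2 = 1.3728.
u_2 = c_2 − 1.3728·q_1 = (1.0769, -2.1923, 2.2692).
‖u_2‖ = 3.3340, so q_2 = (0.3230, -0.6576, 0.6806).
q_1·c_3 = (-0.7845)·2 + (-0.5883)·2 + (-0.1961)·2 = -3.1379; q_2·c_3 = 0.3230·2 + (-0.6576)·2 + 0.6806·2 = 0.6922.
u_3 = c_3 + 3.1379·q_1 − 0.6922·q_2 = (-0.6851, 0.6090, 0.9135).
‖u_3‖ = 1.2941, so q_3 = (-0.5294, 0.4706, 0.7059).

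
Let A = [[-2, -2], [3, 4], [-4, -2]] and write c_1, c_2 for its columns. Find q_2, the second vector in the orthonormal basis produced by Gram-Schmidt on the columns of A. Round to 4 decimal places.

c_1 = (-2, 3, -4); ‖c_1‖ = 5.3852, so q_1 = (-0.3714, 0.5571, -0.7428).
q_1·c_2 = (-0.3714)·(-2) + 0.5571·4 + (-0.7428)·(-2) = 4.4567.
u_2 = c_2 − 4.4567·q_1 = (-0.3448, 1.5172, 1.3103).
‖u_2‖ = 2.0342, so q_2 = (-0.1695, 0.7459, 0.6442).

q_2 = (-0.1695, 0.7459, 0.6442)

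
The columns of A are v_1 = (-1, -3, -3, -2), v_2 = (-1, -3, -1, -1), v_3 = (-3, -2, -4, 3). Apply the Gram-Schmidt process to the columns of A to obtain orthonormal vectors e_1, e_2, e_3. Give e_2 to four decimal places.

e_2 = (-0.2336, -0.7007, 0.6424, 0.2044)

v_1 = (-1, -3, -3, -2); ‖v_1‖ = 4.7958, so e_1 = (-0.2085, -0.6255, -0.6255, -0.4170).
e_1·v_2 = (-0.2085)·(-1) + (-0.6255)·(-3) + (-0.6255)·(-1) + (-0.4170)·(-1) = 3.1277.
u_2 = v_2 − 3.1277·e_1 = (-0.3478, -1.0435, 0.9565, 0.3043).
‖u_2‖ = 1.4891, so e_2 = (-0.2336, -0.7007, 0.6424, 0.2044).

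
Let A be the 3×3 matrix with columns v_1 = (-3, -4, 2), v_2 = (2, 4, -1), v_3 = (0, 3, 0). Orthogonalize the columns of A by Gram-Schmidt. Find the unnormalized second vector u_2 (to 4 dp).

v_1 = (-3, -4, 2); ‖v_1‖ = 5.3852, so e_1 = (-0.5571, -0.7428, 0.3714).
e_1·v_2 = (-0.5571)·2 + (-0.7428)·4 + 0.3714·(-1) = -4.4567.
u_2 = v_2 + 4.4567·e_1 = (-0.4828, 0.6897, 0.6552).

u_2 = (-0.4828, 0.6897, 0.6552)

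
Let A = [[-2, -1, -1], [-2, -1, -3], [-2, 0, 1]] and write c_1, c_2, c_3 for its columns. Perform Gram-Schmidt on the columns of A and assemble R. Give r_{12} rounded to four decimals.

e_1 = c_1/‖c_1‖ = (-2, -2, -2)/3.4641 = (-0.5774, -0.5774, -0.5774).
r_{12} = e_1·c_2 = 1.1547.

r_{12} = 1.1547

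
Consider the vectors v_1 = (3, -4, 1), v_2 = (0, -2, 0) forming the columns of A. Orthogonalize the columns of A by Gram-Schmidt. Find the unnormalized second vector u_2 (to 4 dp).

q_1 = v_1/‖v_1‖ = (3, -4, 1)/5.0990 = (0.5883, -0.7845, 0.1961).
r_{12} = q_1·v_2 = 1.5689.
u_2 = v_2 − 1.5689·q_1 = (-0.9231, -0.7692, -0.3077).

u_2 = (-0.9231, -0.7692, -0.3077)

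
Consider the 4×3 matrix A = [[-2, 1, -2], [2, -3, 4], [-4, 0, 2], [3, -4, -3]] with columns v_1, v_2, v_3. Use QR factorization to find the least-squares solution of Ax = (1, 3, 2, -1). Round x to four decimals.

x = (-0.4140, -0.4396, 0.4258)

e_1 = v_1/‖v_1‖ = (-2, 2, -4, 3)/5.7446 = (-0.3482, 0.3482, -0.6963, 0.5222).
r_{12} = e_1·v_2 = -3.4816.
u_2 = v_2 + 3.4816·e_1 = (-0.2121, -1.7879, -2.4242, -2.1818).
‖u_2‖ = 3.7254, so e_2 = (-0.0569, -0.4799, -0.6507, -0.5857).
r_{13} = e_1·v_3 = -0.8704; r_{23} = e_2·v_3 = -1.3503.
u_3 = v_3 + 0.8704·e_1 + 1.3503·e_2 = (-2.3799, 3.6550, 0.5153, -3.3362).
‖u_3‖ = 5.5154, so e_3 = (-0.4315, 0.6627, 0.0934, -0.6049).
Qᵀb = (-1.2185, -2.2125, 2.3483).
Back-substitute: x_3 = 2.3483/5.5154 = 0.4258.
x_2 = (-2.2125 + 1.3503·0.4258)/3.7254 = -0.4396.
x_1 = (-1.2185 + 3.4816·(-0.4396) + 0.8704·0.4258)/5.7446 = -0.4140.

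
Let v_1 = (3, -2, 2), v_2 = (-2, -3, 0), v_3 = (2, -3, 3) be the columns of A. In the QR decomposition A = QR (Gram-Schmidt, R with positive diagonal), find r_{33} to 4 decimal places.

v_1 = (3, -2, 2); ‖v_1‖ = 4.1231, so e_1 = (0.7276, -0.4851, 0.4851).
e_1·v_2 = 0.7276·(-2) + (-0.4851)·(-3) + 0.4851·0 = 0.0000.
u_2 = v_2 + 0.0000·e_1 = (-2.0000, -3.0000, 0.0000).
‖u_2‖ = 3.6056, so e_2 = (-0.5547, -0.8321, 0.0000).
e_1·v_3 = 0.7276·2 + (-0.4851)·(-3) + 0.4851·3 = 4.3656; e_2·v_3 = (-0.5547)·2 + (-0.8321)·(-3) + 0.0000·3 = 1.3868.
u_3 = v_3 − 4.3656·e_1 − 1.3868·e_2 = (-0.4072, 0.2715, 0.8824).
r_{33} = ‖u_3‖ = 1.0090.

r_{33} = 1.0090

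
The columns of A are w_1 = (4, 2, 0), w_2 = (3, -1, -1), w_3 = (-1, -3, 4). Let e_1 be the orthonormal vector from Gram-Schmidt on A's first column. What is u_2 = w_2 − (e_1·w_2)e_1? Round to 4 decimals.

w_1 = (4, 2, 0); ‖w_1‖ = 4.4721, so e_1 = (0.8944, 0.4472, 0.0000).
e_1·w_2 = 0.8944·3 + 0.4472·(-1) + 0.0000·(-1) = 2.2361.
u_2 = w_2 − 2.2361·e_1 = (1.0000, -2.0000, -1.0000).

u_2 = (1.0000, -2.0000, -1.0000)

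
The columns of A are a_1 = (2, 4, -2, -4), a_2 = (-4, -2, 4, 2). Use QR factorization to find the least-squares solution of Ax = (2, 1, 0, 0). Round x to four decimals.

a_1 = (2, 4, -2, -4); ‖a_1‖ = 6.3246, so e_1 = (0.3162, 0.6325, -0.3162, -0.6325).
e_1·a_2 = 0.3162·(-4) + 0.6325·(-2) + (-0.3162)·4 + (-0.6325)·2 = -5.0596.
u_2 = a_2 + 5.0596·e_1 = (-2.4000, 1.2000, 2.4000, -1.2000).
‖u_2‖ = 3.7947, so e_2 = (-0.6325, 0.3162, 0.6325, -0.3162).
Qᵀb = (1.2649, -0.9487).
Back-substitute: x_2 = -0.9487/3.7947 = -0.2500.
x_1 = (1.2649 + 5.0596·(-0.2500))/6.3246 = 0.0000.

x = (0.0000, -0.2500)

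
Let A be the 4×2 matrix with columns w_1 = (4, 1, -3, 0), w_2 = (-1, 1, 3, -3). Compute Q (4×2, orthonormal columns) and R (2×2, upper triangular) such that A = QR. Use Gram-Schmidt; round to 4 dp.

w_1 = (4, 1, -3, 0); ‖w_1‖ = 5.0990, so e_1 = (0.7845, 0.1961, -0.5883, 0.0000).
e_1·w_2 = 0.7845·(-1) + 0.1961·1 + (-0.5883)·3 + 0.0000·(-3) = -2.3534.
u_2 = w_2 + 2.3534·e_1 = (0.8462, 1.4615, 1.6154, -3.0000).
‖u_2‖ = 3.8028, so e_2 = (0.2225, 0.3843, 0.4248, -0.7889).

Q = [[0.7845, 0.2225], [0.1961, 0.3843], [-0.5883, 0.4248], [0.0000, -0.7889]], R = [[5.0990, -2.3534], [0.0000, 3.8028]]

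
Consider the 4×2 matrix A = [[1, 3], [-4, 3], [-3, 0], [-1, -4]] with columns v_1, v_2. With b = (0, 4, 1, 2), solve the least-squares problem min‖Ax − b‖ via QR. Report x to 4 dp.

v_1 = (1, -4, -3, -1); ‖v_1‖ = 5.1962, so q_1 = (0.1925, -0.7698, -0.5774, -0.1925).
q_1·v_2 = 0.1925·3 + (-0.7698)·3 + (-0.5774)·0 + (-0.1925)·(-4) = -0.9623.
u_2 = v_2 + 0.9623·q_1 = (3.1852, 2.2593, -0.5556, -4.1852).
‖u_2‖ = 5.7510, so q_2 = (0.5538, 0.3928, -0.0966, -0.7277).
Qᵀb = (-4.0415, 0.0193).
Back-substitute: x_2 = 0.0193/5.7510 = 0.0034.
x_1 = (-4.0415 + 0.9623·0.0034)/5.1962 = -0.7772.

x = (-0.7772, 0.0034)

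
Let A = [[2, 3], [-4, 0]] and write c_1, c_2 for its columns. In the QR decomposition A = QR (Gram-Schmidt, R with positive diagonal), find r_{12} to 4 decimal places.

q_1 = c_1/‖c_1‖ = (2, -4)/4.4721 = (0.4472, -0.8944).
r_{12} = q_1·c_2 = 1.3416.

r_{12} = 1.3416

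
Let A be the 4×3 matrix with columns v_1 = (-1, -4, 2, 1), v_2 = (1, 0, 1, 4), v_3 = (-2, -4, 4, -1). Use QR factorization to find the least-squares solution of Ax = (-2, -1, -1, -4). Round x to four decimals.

e_1 = v_1/‖v_1‖ = (-1, -4, 2, 1)/4.6904 = (-0.2132, -0.8528, 0.4264, 0.2132).
r_{12} = e_1·v_2 = 1.0660.
u_2 = v_2 − 1.0660·e_1 = (1.2273, 0.9091, 0.5455, 3.7727).
‖u_2‖ = 4.1065, so e_2 = (0.2989, 0.2214, 0.1328, 0.9187).
r_{13} = e_1·v_3 = 5.3300; r_{23} = e_2·v_3 = -1.8706.
u_3 = v_3 − 5.3300·e_1 + 1.8706·e_2 = (-0.3046, 0.9596, 1.9757, -0.4178).
‖u_3‖ = 2.2565, so e_3 = (-0.1350, 0.4253, 0.8756, -0.1852).
Qᵀb = (0.0000, -4.6268, -0.2903).
Back-substitute: x_3 = -0.2903/2.2565 = -0.1286.
x_2 = (-4.6268 + 1.8706·(-0.1286))/4.1065 = -1.1853.
x_1 = (0.0000 − 1.0660·(-1.1853) − 5.3300·(-0.1286))/4.6904 = 0.4156.

x = (0.4156, -1.1853, -0.1286)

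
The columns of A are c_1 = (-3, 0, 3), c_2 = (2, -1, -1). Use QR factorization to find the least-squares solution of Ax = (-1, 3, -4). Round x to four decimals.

x = (-2.3333, -3.6667)

c_1 = (-3, 0, 3); ‖c_1‖ = 4.2426, so e_1 = (-0.7071, 0.0000, 0.7071).
e_1·c_2 = (-0.7071)·2 + 0.0000·(-1) + 0.7071·(-1) = -2.1213.
u_2 = c_2 + 2.1213·e_1 = (0.5000, -1.0000, 0.5000).
‖u_2‖ = 1.2247, so e_2 = (0.4082, -0.8165, 0.4082).
Qᵀb = (-2.1213, -4.4907).
Back-substitute: x_2 = -4.4907/1.2247 = -3.6667.
x_1 = (-2.1213 + 2.1213·(-3.6667))/4.2426 = -2.3333.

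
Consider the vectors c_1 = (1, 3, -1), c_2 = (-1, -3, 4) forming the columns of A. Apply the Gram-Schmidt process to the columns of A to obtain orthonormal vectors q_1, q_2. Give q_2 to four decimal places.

c_1 = (1, 3, -1); ‖c_1‖ = 3.3166, so q_1 = (0.3015, 0.9045, -0.3015).
q_1·c_2 = 0.3015·(-1) + 0.9045·(-3) + (-0.3015)·4 = -4.2212.
u_2 = c_2 + 4.2212·q_1 = (0.2727, 0.8182, 2.7273).
‖u_2‖ = 2.8604, so q_2 = (0.0953, 0.2860, 0.9535).

q_2 = (0.0953, 0.2860, 0.9535)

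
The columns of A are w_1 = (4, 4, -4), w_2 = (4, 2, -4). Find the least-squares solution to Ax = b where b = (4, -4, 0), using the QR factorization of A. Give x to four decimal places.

x = (-2.5000, 3.0000)

w_1 = (4, 4, -4); ‖w_1‖ = 6.9282, so e_1 = (0.5774, 0.5774, -0.5774).
e_1·w_2 = 0.5774·4 + 0.5774·2 + (-0.5774)·(-4) = 5.7735.
u_2 = w_2 − 5.7735·e_1 = (0.6667, -1.3333, -0.6667).
‖u_2‖ = 1.6330, so e_2 = (0.4082, -0.8165, -0.4082).
Qᵀb = (0.0000, 4.8990).
Back-substitute: x_2 = 4.8990/1.6330 = 3.0000.
x_1 = (0.0000 − 5.7735·3.0000)/6.9282 = -2.5000.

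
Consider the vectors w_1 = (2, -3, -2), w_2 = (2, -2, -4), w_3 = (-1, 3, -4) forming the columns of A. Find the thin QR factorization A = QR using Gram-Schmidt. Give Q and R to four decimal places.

w_1 = (2, -3, -2); ‖w_1‖ = 4.1231, so e_1 = (0.4851, -0.7276, -0.4851).
e_1·w_2 = 0.4851·2 + (-0.7276)·(-2) + (-0.4851)·(-4) = 4.3656.
u_2 = w_2 − 4.3656·e_1 = (-0.1176, 1.1765, -1.8824).
‖u_2‖ = 2.2229, so e_2 = (-0.0529, 0.5293, -0.8468).
e_1·w_3 = 0.4851·(-1) + (-0.7276)·3 + (-0.4851)·(-4) = -0.7276; e_2·w_3 = (-0.0529)·(-1) + 0.5293·3 + (-0.8468)·(-4) = 5.0279.
u_3 = w_3 + 0.7276·e_1 − 5.0279·e_2 = (-0.3810, -0.1905, -0.0952).
‖u_3‖ = 0.4364, so e_3 = (-0.8729, -0.4364, -0.2182).

Q = [[0.4851, -0.0529, -0.8729], [-0.7276, 0.5293, -0.4364], [-0.4851, -0.8468, -0.2182]], R = [[4.1231, 4.3656, -0.7276], [0.0000, 2.2229, 5.0279], [0.0000, 0.0000, 0.4364]]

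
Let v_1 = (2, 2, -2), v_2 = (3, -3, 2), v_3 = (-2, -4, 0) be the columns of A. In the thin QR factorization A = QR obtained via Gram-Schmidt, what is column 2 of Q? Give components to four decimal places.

q_2 = (0.8066, -0.5133, 0.2933)

q_1 = v_1/‖v_1‖ = (2, 2, -2)/3.4641 = (0.5774, 0.5774, -0.5774).
r_{12} = q_1·v_2 = -1.1547.
u_2 = v_2 + 1.1547·q_1 = (3.6667, -2.3333, 1.3333).
‖u_2‖ = 4.5461, so q_2 = (0.8066, -0.5133, 0.2933).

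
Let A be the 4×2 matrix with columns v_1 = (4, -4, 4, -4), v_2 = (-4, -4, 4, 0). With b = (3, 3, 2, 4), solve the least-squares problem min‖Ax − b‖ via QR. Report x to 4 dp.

x = (-0.0455, -0.3182)

q_1 = v_1/‖v_1‖ = (4, -4, 4, -4)/8.0000 = (0.5000, -0.5000, 0.5000, -0.5000).
r_{12} = q_1·v_2 = 2.0000.
u_2 = v_2 − 2.0000·q_1 = (-5.0000, -3.0000, 3.0000, 1.0000).
‖u_2‖ = 6.6332, so q_2 = (-0.7538, -0.4523, 0.4523, 0.1508).
Qᵀb = (-1.0000, -2.1106).
Back-substitute: x_2 = -2.1106/6.6332 = -0.3182.
x_1 = (-1.0000 − 2.0000·(-0.3182))/8.0000 = -0.0455.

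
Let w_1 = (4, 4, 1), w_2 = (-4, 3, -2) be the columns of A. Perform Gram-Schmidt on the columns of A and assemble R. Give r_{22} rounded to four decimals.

w_1 = (4, 4, 1); ‖w_1‖ = 5.7446, so q_1 = (0.6963, 0.6963, 0.1741).
q_1·w_2 = 0.6963·(-4) + 0.6963·3 + 0.1741·(-2) = -1.0445.
u_2 = w_2 + 1.0445·q_1 = (-3.2727, 3.7273, -1.8182).
r_{22} = ‖u_2‖ = 5.2829.

r_{22} = 5.2829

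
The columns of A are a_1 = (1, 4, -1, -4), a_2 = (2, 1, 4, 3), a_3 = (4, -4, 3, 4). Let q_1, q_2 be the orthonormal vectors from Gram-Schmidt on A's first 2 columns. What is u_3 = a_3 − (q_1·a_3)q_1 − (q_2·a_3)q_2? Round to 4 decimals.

u_3 = (3.3109, -1.8717, -0.4978, -0.9196)

a_1 = (1, 4, -1, -4); ‖a_1‖ = 5.8310, so q_1 = (0.1715, 0.6860, -0.1715, -0.6860).
q_1·a_2 = 0.1715·2 + 0.6860·1 + (-0.1715)·4 + (-0.6860)·3 = -1.7150.
u_2 = a_2 + 1.7150·q_1 = (2.2941, 2.1765, 3.7059, 1.8235).
‖u_2‖ = 5.2018, so q_2 = (0.4410, 0.4184, 0.7124, 0.3506).
q_1·a_3 = 0.1715·4 + 0.6860·(-4) + (-0.1715)·3 + (-0.6860)·4 = -5.3165; q_2·a_3 = 0.4410·4 + 0.4184·(-4) + 0.7124·3 + 0.3506·4 = 3.6300.
u_3 = a_3 + 5.3165·q_1 − 3.6300·q_2 = (3.3109, -1.8717, -0.4978, -0.9196).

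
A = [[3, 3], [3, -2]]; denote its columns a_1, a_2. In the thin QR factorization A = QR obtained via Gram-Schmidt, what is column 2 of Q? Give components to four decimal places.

e_2 = (0.7071, -0.7071)

a_1 = (3, 3); ‖a_1‖ = 4.2426, so e_1 = (0.7071, 0.7071).
e_1·a_2 = 0.7071·3 + 0.7071·(-2) = 0.7071.
u_2 = a_2 − 0.7071·e_1 = (2.5000, -2.5000).
‖u_2‖ = 3.5355, so e_2 = (0.7071, -0.7071).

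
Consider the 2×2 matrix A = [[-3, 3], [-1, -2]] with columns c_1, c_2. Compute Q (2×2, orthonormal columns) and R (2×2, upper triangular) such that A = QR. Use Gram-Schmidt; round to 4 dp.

Q = [[-0.9487, 0.3162], [-0.3162, -0.9487]], R = [[3.1623, -2.2136], [0.0000, 2.8460]]

c_1 = (-3, -1); ‖c_1‖ = 3.1623, so e_1 = (-0.9487, -0.3162).
e_1·c_2 = (-0.9487)·3 + (-0.3162)·(-2) = -2.2136.
u_2 = c_2 + 2.2136·e_1 = (0.9000, -2.7000).
‖u_2‖ = 2.8460, so e_2 = (0.3162, -0.9487).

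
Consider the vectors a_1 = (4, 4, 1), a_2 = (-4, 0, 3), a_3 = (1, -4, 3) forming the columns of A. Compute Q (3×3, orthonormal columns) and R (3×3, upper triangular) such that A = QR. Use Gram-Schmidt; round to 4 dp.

Q = [[0.6963, -0.5437, 0.4685], [0.6963, 0.3534, -0.6247], [0.1741, 0.7612, 0.6247]], R = [[5.7446, -2.2630, -1.5667], [0.0000, 4.4586, 0.3262], [0.0000, 0.0000, 4.8414]]

a_1 = (4, 4, 1); ‖a_1‖ = 5.7446, so q_1 = (0.6963, 0.6963, 0.1741).
q_1·a_2 = 0.6963·(-4) + 0.6963·0 + 0.1741·3 = -2.2630.
u_2 = a_2 + 2.2630·q_1 = (-2.4242, 1.5758, 3.3939).
‖u_2‖ = 4.4586, so q_2 = (-0.5437, 0.3534, 0.7612).
q_1·a_3 = 0.6963·1 + 0.6963·(-4) + 0.1741·3 = -1.5667; q_2·a_3 = (-0.5437)·1 + 0.3534·(-4) + 0.7612·3 = 0.3262.
u_3 = a_3 + 1.5667·q_1 − 0.3262·q_2 = (2.2683, -3.0244, 3.0244).
‖u_3‖ = 4.8414, so q_3 = (0.4685, -0.6247, 0.6247).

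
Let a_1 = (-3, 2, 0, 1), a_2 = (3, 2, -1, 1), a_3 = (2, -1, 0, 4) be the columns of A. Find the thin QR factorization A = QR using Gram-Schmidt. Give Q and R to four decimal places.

a_1 = (-3, 2, 0, 1); ‖a_1‖ = 3.7417, so e_1 = (-0.8018, 0.5345, 0.0000, 0.2673).
e_1·a_2 = (-0.8018)·3 + 0.5345·2 + 0.0000·(-1) + 0.2673·1 = -1.0690.
u_2 = a_2 + 1.0690·e_1 = (2.1429, 2.5714, -1.0000, 1.2857).
‖u_2‖ = 3.7225, so e_2 = (0.5756, 0.6908, -0.2686, 0.3454).
e_1·a_3 = (-0.8018)·2 + 0.5345·(-1) + 0.0000·0 + 0.2673·4 = -1.0690; e_2·a_3 = 0.5756·2 + 0.6908·(-1) + (-0.2686)·0 + 0.3454·4 = 1.8421.
u_3 = a_3 + 1.0690·e_1 − 1.8421·e_2 = (0.0825, -1.7010, 0.4948, 3.6495).
‖u_3‖ = 4.0576, so e_3 = (0.0203, -0.4192, 0.1220, 0.8994).

Q = [[-0.8018, 0.5756, 0.0203], [0.5345, 0.6908, -0.4192], [0.0000, -0.2686, 0.1220], [0.2673, 0.3454, 0.8994]], R = [[3.7417, -1.0690, -1.0690], [0.0000, 3.7225, 1.8421], [0.0000, 0.0000, 4.0576]]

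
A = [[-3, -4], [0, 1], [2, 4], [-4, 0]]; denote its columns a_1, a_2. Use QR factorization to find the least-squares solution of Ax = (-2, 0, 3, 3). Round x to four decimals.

x = (-0.7181, 1.0413)

e_1 = a_1/‖a_1‖ = (-3, 0, 2, -4)/5.3852 = (-0.5571, 0.0000, 0.3714, -0.7428).
r_{12} = e_1·a_2 = 3.7139.
u_2 = a_2 − 3.7139·e_1 = (-1.9310, 1.0000, 2.6207, 2.7586).
‖u_2‖ = 4.3826, so e_2 = (-0.4406, 0.2282, 0.5980, 0.6295).
Qᵀb = (0.0000, 4.5635).
Back-substitute: x_2 = 4.5635/4.3826 = 1.0413.
x_1 = (0.0000 − 3.7139·1.0413)/5.3852 = -0.7181.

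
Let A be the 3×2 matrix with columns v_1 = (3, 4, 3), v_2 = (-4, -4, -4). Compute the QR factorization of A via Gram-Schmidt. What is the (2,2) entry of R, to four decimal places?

v_1 = (3, 4, 3); ‖v_1‖ = 5.8310, so q_1 = (0.5145, 0.6860, 0.5145).
q_1·v_2 = 0.5145·(-4) + 0.6860·(-4) + 0.5145·(-4) = -6.8599.
u_2 = v_2 + 6.8599·q_1 = (-0.4706, 0.7059, -0.4706).
r_{22} = ‖u_2‖ = 0.9701.

r_{22} = 0.9701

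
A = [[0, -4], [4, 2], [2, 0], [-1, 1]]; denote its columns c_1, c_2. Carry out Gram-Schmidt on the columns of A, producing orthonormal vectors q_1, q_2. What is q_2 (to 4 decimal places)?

c_1 = (0, 4, 2, -1); ‖c_1‖ = 4.5826, so q_1 = (0.0000, 0.8729, 0.4364, -0.2182).
q_1·c_2 = 0.0000·(-4) + 0.8729·2 + 0.4364·0 + (-0.2182)·1 = 1.5275.
u_2 = c_2 − 1.5275·q_1 = (-4.0000, 0.6667, -0.6667, 1.3333).
‖u_2‖ = 4.3205, so q_2 = (-0.9258, 0.1543, -0.1543, 0.3086).

q_2 = (-0.9258, 0.1543, -0.1543, 0.3086)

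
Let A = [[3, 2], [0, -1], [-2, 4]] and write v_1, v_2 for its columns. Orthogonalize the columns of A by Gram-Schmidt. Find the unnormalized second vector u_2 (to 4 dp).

u_2 = (2.4615, -1.0000, 3.6923)

v_1 = (3, 0, -2); ‖v_1‖ = 3.6056, so e_1 = (0.8321, 0.0000, -0.5547).
e_1·v_2 = 0.8321·2 + 0.0000·(-1) + (-0.5547)·4 = -0.5547.
u_2 = v_2 + 0.5547·e_1 = (2.4615, -1.0000, 3.6923).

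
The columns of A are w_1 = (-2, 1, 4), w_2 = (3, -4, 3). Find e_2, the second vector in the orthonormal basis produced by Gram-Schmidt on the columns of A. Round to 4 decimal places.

e_2 = (0.5487, -0.7043, 0.4504)

e_1 = w_1/‖w_1‖ = (-2, 1, 4)/4.5826 = (-0.4364, 0.2182, 0.8729).
r_{12} = e_1·w_2 = 0.4364.
u_2 = w_2 − 0.4364·e_1 = (3.1905, -4.0952, 2.6190).
‖u_2‖ = 5.8146, so e_2 = (0.5487, -0.7043, 0.4504).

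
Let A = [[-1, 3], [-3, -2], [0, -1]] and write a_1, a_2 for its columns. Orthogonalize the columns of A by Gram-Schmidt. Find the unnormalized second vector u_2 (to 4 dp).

u_2 = (3.3000, -1.1000, -1.0000)

a_1 = (-1, -3, 0); ‖a_1‖ = 3.1623, so q_1 = (-0.3162, -0.9487, 0.0000).
q_1·a_2 = (-0.3162)·3 + (-0.9487)·(-2) + 0.0000·(-1) = 0.9487.
u_2 = a_2 − 0.9487·q_1 = (3.3000, -1.1000, -1.0000).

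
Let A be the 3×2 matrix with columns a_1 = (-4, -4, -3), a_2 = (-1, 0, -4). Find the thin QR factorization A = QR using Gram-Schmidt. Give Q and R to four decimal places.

Q = [[-0.6247, 0.1710], [-0.6247, 0.4760], [-0.4685, -0.8627]], R = [[6.4031, 2.4988], [0.0000, 3.2796]]

a_1 = (-4, -4, -3); ‖a_1‖ = 6.4031, so e_1 = (-0.6247, -0.6247, -0.4685).
e_1·a_2 = (-0.6247)·(-1) + (-0.6247)·0 + (-0.4685)·(-4) = 2.4988.
u_2 = a_2 − 2.4988·e_1 = (0.5610, 1.5610, -2.8293).
‖u_2‖ = 3.2796, so e_2 = (0.1710, 0.4760, -0.8627).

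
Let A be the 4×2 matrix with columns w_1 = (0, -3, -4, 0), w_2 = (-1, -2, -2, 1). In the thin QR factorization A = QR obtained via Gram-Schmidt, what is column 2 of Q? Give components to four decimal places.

q_1 = w_1/‖w_1‖ = (0, -3, -4, 0)/5.0000 = (0.0000, -0.6000, -0.8000, 0.0000).
r_{12} = q_1·w_2 = 2.8000.
u_2 = w_2 − 2.8000·q_1 = (-1.0000, -0.3200, 0.2400, 1.0000).
‖u_2‖ = 1.4697, so q_2 = (-0.6804, -0.2177, 0.1633, 0.6804).

q_2 = (-0.6804, -0.2177, 0.1633, 0.6804)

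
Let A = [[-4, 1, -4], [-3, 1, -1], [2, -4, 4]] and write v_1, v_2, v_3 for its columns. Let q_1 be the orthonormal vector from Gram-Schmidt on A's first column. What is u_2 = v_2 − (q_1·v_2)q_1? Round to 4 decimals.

q_1 = v_1/‖v_1‖ = (-4, -3, 2)/5.3852 = (-0.7428, -0.5571, 0.3714).
r_{12} = q_1·v_2 = -2.7854.
u_2 = v_2 + 2.7854·q_1 = (-1.0690, -0.5517, -2.9655).

u_2 = (-1.0690, -0.5517, -2.9655)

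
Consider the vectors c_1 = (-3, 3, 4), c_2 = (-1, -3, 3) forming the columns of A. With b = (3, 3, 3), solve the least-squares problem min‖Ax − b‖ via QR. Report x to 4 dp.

c_1 = (-3, 3, 4); ‖c_1‖ = 5.8310, so q_1 = (-0.5145, 0.5145, 0.6860).
q_1·c_2 = (-0.5145)·(-1) + 0.5145·(-3) + 0.6860·3 = 1.0290.
u_2 = c_2 − 1.0290·q_1 = (-0.4706, -3.5294, 2.2941).
‖u_2‖ = 4.2357, so q_2 = (-0.1111, -0.8333, 0.5416).
Qᵀb = (2.0580, -1.2082).
Back-substitute: x_2 = -1.2082/4.2357 = -0.2852.
x_1 = (2.0580 − 1.0290·(-0.2852))/5.8310 = 0.4033.

x = (0.4033, -0.2852)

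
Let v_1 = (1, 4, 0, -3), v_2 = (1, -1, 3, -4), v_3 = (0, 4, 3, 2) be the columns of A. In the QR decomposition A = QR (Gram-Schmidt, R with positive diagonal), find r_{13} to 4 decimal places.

v_1 = (1, 4, 0, -3); ‖v_1‖ = 5.0990, so q_1 = (0.1961, 0.7845, 0.0000, -0.5883).
r_{13} = q_1·v_3 = 1.9612.

r_{13} = 1.9612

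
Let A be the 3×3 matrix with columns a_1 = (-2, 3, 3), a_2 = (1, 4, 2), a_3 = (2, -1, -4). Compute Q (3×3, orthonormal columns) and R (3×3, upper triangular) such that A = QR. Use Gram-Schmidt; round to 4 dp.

e_1 = a_1/‖a_1‖ = (-2, 3, 3)/4.6904 = (-0.4264, 0.6396, 0.6396).
r_{12} = e_1·a_2 = 3.4112.
u_2 = a_2 − 3.4112·e_1 = (2.4545, 1.8182, -0.1818).
‖u_2‖ = 3.0600, so e_2 = (0.8021, 0.5942, -0.0594).
r_{13} = e_1·a_3 = -4.0508; r_{23} = e_2·a_3 = 1.2478.
u_3 = a_3 + 4.0508·e_1 − 1.2478·e_2 = (-0.7282, 0.8495, -1.3350).
‖u_3‖ = 1.7418, so e_3 = (-0.4180, 0.4877, -0.7664).

Q = [[-0.4264, 0.8021, -0.4180], [0.6396, 0.5942, 0.4877], [0.6396, -0.0594, -0.7664]], R = [[4.6904, 3.4112, -4.0508], [0.0000, 3.0600, 1.2478], [0.0000, 0.0000, 1.7418]]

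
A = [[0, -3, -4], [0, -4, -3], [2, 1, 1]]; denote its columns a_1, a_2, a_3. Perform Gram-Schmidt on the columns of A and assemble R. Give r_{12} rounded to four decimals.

r_{12} = 1.0000

e_1 = a_1/‖a_1‖ = (0, 0, 2)/2.0000 = (0.0000, 0.0000, 1.0000).
r_{12} = e_1·a_2 = 1.0000.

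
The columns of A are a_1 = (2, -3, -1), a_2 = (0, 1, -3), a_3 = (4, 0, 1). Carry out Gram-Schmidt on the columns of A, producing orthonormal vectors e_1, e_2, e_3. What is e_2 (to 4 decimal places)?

e_2 = (0.0000, 0.3162, -0.9487)

e_1 = a_1/‖a_1‖ = (2, -3, -1)/3.7417 = (0.5345, -0.8018, -0.2673).
r_{12} = e_1·a_2 = 0.0000.
u_2 = a_2 + 0.0000·e_1 = (0.0000, 1.0000, -3.0000).
‖u_2‖ = 3.1623, so e_2 = (0.0000, 0.3162, -0.9487).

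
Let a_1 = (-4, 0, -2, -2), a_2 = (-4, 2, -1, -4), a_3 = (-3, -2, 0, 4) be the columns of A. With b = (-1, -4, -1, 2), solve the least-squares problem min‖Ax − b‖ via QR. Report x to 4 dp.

a_1 = (-4, 0, -2, -2); ‖a_1‖ = 4.8990, so q_1 = (-0.8165, 0.0000, -0.4082, -0.4082).
q_1·a_2 = (-0.8165)·(-4) + 0.0000·2 + (-0.4082)·(-1) + (-0.4082)·(-4) = 5.3072.
u_2 = a_2 − 5.3072·q_1 = (0.3333, 2.0000, 1.1667, -1.8333).
‖u_2‖ = 2.9721, so q_2 = (0.1122, 0.6729, 0.3925, -0.6168).
q_1·a_3 = (-0.8165)·(-3) + 0.0000·(-2) + (-0.4082)·0 + (-0.4082)·4 = 0.8165; q_2·a_3 = 0.1122·(-3) + 0.6729·(-2) + 0.3925·0 + (-0.6168)·4 = -4.1497.
u_3 = a_3 − 0.8165·q_1 + 4.1497·q_2 = (-1.8679, 0.7925, 1.9623, 1.7736).
‖u_3‖ = 3.3336, so q_3 = (-0.5603, 0.2377, 0.5886, 0.5320).
Qᵀb = (0.4082, -4.4301, 0.0849).
Back-substitute: x_3 = 0.0849/3.3336 = 0.0255.
x_2 = (-4.4301 + 4.1497·0.0255)/2.9721 = -1.4550.
x_1 = (0.4082 − 5.3072·(-1.4550) − 0.8165·0.0255)/4.8990 = 1.6553.

x = (1.6553, -1.4550, 0.0255)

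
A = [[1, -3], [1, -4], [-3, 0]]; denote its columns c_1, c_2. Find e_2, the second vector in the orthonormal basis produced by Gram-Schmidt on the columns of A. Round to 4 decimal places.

e_2 = (-0.5215, -0.7421, -0.4212)

c_1 = (1, 1, -3); ‖c_1‖ = 3.3166, so e_1 = (0.3015, 0.3015, -0.9045).
e_1·c_2 = 0.3015·(-3) + 0.3015·(-4) + (-0.9045)·0 = -2.1106.
u_2 = c_2 + 2.1106·e_1 = (-2.3636, -3.3636, -1.9091).
‖u_2‖ = 4.5327, so e_2 = (-0.5215, -0.7421, -0.4212).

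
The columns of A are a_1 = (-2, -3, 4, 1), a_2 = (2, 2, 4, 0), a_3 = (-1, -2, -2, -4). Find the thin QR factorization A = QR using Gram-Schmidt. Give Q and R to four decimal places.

Q = [[-0.3651, 0.5026, 0.0299], [-0.5477, 0.5445, -0.2181], [0.7303, 0.6702, 0.0941], [0.1826, -0.0419, -0.9709]], R = [[5.4772, 1.0954, -0.7303], [0.0000, 4.7749, -2.7644], [0.0000, 0.0000, 4.1018]]

e_1 = a_1/‖a_1‖ = (-2, -3, 4, 1)/5.4772 = (-0.3651, -0.5477, 0.7303, 0.1826).
r_{12} = e_1·a_2 = 1.0954.
u_2 = a_2 − 1.0954·e_1 = (2.4000, 2.6000, 3.2000, -0.2000).
‖u_2‖ = 4.7749, so e_2 = (0.5026, 0.5445, 0.6702, -0.0419).
r_{13} = e_1·a_3 = -0.7303; r_{23} = e_2·a_3 = -2.7644.
u_3 = a_3 + 0.7303·e_1 + 2.7644·e_2 = (0.1228, -0.8947, 0.3860, -3.9825).
‖u_3‖ = 4.1018, so e_3 = (0.0299, -0.2181, 0.0941, -0.9709).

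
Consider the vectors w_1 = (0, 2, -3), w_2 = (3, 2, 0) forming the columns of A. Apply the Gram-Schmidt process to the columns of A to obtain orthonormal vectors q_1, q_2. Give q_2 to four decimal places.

w_1 = (0, 2, -3); ‖w_1‖ = 3.6056, so q_1 = (0.0000, 0.5547, -0.8321).
q_1·w_2 = 0.0000·3 + 0.5547·2 + (-0.8321)·0 = 1.1094.
u_2 = w_2 − 1.1094·q_1 = (3.0000, 1.3846, 0.9231).
‖u_2‖ = 3.4306, so q_2 = (0.8745, 0.4036, 0.2691).

q_2 = (0.8745, 0.4036, 0.2691)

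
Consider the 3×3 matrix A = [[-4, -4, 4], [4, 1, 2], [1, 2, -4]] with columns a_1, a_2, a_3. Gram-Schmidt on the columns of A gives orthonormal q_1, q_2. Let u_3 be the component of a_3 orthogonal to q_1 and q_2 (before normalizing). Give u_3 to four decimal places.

u_3 = (-0.4019, -0.2297, -0.6890)

a_1 = (-4, 4, 1); ‖a_1‖ = 5.7446, so q_1 = (-0.6963, 0.6963, 0.1741).
q_1·a_2 = (-0.6963)·(-4) + 0.6963·1 + 0.1741·2 = 3.8297.
u_2 = a_2 − 3.8297·q_1 = (-1.3333, -1.6667, 1.3333).
‖u_2‖ = 2.5166, so q_2 = (-0.5298, -0.6623, 0.5298).
q_1·a_3 = (-0.6963)·4 + 0.6963·2 + 0.1741·(-4) = -2.0889; q_2·a_3 = (-0.5298)·4 + (-0.6623)·2 + 0.5298·(-4) = -5.5630.
u_3 = a_3 + 2.0889·q_1 + 5.5630·q_2 = (-0.4019, -0.2297, -0.6890).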